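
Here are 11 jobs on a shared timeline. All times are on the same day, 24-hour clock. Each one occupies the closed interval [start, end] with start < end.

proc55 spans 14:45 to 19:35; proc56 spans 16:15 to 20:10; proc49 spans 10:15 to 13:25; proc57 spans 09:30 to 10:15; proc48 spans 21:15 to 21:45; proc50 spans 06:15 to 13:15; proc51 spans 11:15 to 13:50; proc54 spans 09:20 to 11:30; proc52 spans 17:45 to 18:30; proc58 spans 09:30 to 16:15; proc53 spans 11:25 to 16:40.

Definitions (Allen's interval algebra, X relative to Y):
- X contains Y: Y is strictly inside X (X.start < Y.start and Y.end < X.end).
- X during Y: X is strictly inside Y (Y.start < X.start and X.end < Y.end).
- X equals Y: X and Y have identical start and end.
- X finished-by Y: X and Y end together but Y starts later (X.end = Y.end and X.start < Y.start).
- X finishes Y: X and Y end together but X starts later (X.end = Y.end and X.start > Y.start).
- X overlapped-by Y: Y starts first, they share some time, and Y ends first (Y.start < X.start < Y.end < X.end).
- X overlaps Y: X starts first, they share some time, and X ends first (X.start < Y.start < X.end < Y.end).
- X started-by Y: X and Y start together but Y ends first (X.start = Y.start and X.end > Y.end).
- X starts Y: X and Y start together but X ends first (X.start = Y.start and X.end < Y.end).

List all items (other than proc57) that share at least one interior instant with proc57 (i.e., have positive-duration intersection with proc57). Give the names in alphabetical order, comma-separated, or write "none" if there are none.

proc50, proc54, proc58

Target proc57 = [09:30, 10:15].
proc48 [21:15, 21:45] → after → no.
proc49 [10:15, 13:25] → met-by → no.
proc50 [06:15, 13:15] → contains → yes.
proc51 [11:15, 13:50] → after → no.
proc52 [17:45, 18:30] → after → no.
proc53 [11:25, 16:40] → after → no.
proc54 [09:20, 11:30] → contains → yes.
proc55 [14:45, 19:35] → after → no.
proc56 [16:15, 20:10] → after → no.
proc58 [09:30, 16:15] → started-by → yes.
Result: proc50, proc54, proc58.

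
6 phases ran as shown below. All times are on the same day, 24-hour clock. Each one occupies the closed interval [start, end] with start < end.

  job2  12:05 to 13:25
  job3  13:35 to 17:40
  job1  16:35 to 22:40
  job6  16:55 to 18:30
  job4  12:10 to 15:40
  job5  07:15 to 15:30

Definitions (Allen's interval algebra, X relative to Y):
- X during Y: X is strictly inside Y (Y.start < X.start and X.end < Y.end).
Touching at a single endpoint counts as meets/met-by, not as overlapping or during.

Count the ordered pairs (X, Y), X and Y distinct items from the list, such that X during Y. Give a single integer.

2

Checking all 30 ordered pairs for relation 'during'; matching pairs in alphabetical order:
(job2, job5): job2 during job5 ✓
(job6, job1): job6 during job1 ✓
Count: 2.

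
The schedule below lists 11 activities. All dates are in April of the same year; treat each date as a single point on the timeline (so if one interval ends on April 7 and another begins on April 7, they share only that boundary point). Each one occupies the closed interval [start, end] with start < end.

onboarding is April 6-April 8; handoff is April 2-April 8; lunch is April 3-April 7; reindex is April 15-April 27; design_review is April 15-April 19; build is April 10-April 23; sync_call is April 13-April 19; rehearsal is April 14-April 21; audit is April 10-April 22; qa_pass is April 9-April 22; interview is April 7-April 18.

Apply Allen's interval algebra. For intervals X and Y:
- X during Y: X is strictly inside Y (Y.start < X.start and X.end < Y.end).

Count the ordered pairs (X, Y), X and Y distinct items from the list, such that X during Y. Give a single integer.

11

Checking all 110 ordered pairs for relation 'during'; matching pairs in alphabetical order:
(design_review, audit): design_review during audit ✓
(design_review, build): design_review during build ✓
(design_review, qa_pass): design_review during qa_pass ✓
(design_review, rehearsal): design_review during rehearsal ✓
(lunch, handoff): lunch during handoff ✓
(rehearsal, audit): rehearsal during audit ✓
(rehearsal, build): rehearsal during build ✓
(rehearsal, qa_pass): rehearsal during qa_pass ✓
(sync_call, audit): sync_call during audit ✓
(sync_call, build): sync_call during build ✓
(sync_call, qa_pass): sync_call during qa_pass ✓
Count: 11.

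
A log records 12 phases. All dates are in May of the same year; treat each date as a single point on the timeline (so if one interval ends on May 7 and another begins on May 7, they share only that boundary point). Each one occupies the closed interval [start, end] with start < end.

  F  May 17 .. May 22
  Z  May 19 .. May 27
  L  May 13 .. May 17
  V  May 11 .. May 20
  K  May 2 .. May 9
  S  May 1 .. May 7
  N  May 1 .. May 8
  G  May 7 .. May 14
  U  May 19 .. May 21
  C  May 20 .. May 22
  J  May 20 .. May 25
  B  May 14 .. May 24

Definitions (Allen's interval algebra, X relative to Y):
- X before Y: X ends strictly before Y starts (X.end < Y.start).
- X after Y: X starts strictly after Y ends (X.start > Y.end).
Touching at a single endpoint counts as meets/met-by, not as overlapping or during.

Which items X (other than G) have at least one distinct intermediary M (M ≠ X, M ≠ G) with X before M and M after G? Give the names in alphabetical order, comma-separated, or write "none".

K, L, N, S

Target G = [May 7, May 14].
Intermediaries M with M after G: C, F, J, U, Z.
Via C — items with X before C: K, L, N, S.
Via F — items with X before F: K, N, S.
Via J — items with X before J: K, L, N, S.
Via U — items with X before U: K, L, N, S.
Via Z — items with X before Z: K, L, N, S.
Union: K, L, N, S.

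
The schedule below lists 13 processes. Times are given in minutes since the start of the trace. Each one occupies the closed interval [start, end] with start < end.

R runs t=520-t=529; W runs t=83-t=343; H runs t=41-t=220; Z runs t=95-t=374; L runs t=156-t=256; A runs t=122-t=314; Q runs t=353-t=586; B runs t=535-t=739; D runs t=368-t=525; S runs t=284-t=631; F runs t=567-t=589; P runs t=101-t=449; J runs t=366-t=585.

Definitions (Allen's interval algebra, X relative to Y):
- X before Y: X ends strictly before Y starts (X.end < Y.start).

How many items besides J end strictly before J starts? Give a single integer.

Target J = [t=366, t=585].
A [t=122, t=314] → before → counts.
B [t=535, t=739] → overlapped-by → no.
D [t=368, t=525] → during → no.
F [t=567, t=589] → overlapped-by → no.
H [t=41, t=220] → before → counts.
L [t=156, t=256] → before → counts.
P [t=101, t=449] → overlaps → no.
Q [t=353, t=586] → contains → no.
R [t=520, t=529] → during → no.
S [t=284, t=631] → contains → no.
W [t=83, t=343] → before → counts.
Z [t=95, t=374] → overlaps → no.
Total: 4.

4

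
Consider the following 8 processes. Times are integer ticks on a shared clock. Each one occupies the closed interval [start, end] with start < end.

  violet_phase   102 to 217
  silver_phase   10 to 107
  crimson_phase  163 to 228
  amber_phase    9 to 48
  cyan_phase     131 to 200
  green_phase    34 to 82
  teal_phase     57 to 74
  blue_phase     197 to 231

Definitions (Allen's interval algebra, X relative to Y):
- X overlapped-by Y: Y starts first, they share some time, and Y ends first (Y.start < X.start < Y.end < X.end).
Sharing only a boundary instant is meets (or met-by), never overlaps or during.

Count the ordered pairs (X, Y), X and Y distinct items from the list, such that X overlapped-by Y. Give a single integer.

Checking all 56 ordered pairs for relation 'overlapped-by'; matching pairs in alphabetical order:
(blue_phase, crimson_phase): blue_phase overlapped-by crimson_phase ✓
(blue_phase, cyan_phase): blue_phase overlapped-by cyan_phase ✓
(blue_phase, violet_phase): blue_phase overlapped-by violet_phase ✓
(crimson_phase, cyan_phase): crimson_phase overlapped-by cyan_phase ✓
(crimson_phase, violet_phase): crimson_phase overlapped-by violet_phase ✓
(green_phase, amber_phase): green_phase overlapped-by amber_phase ✓
(silver_phase, amber_phase): silver_phase overlapped-by amber_phase ✓
(violet_phase, silver_phase): violet_phase overlapped-by silver_phase ✓
Count: 8.

8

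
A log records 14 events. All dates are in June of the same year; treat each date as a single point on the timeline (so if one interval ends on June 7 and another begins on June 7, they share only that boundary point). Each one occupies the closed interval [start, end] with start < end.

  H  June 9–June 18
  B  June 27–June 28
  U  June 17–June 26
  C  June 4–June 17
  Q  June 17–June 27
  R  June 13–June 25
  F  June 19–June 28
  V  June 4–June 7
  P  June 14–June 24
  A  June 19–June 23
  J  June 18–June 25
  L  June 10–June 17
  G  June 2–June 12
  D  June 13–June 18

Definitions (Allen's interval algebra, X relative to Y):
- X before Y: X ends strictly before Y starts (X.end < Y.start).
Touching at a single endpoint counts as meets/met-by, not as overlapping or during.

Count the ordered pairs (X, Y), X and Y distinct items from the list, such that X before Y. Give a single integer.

Checking all 182 ordered pairs for relation 'before'; matching pairs in alphabetical order:
(A, B): A before B ✓
(C, A): C before A ✓
(C, B): C before B ✓
(C, F): C before F ✓
(C, J): C before J ✓
(D, A): D before A ✓
(D, B): D before B ✓
(D, F): D before F ✓
(G, A): G before A ✓
(G, B): G before B ✓
(G, D): G before D ✓
(G, F): G before F ✓
(G, J): G before J ✓
(G, P): G before P ✓
(G, Q): G before Q ✓
(G, R): G before R ✓
(G, U): G before U ✓
(H, A): H before A ✓
(H, B): H before B ✓
(H, F): H before F ✓
(J, B): J before B ✓
(L, A): L before A ✓
(L, B): L before B ✓
(L, F): L before F ✓
... plus 15 further pairs not listed.
Count: 39.

39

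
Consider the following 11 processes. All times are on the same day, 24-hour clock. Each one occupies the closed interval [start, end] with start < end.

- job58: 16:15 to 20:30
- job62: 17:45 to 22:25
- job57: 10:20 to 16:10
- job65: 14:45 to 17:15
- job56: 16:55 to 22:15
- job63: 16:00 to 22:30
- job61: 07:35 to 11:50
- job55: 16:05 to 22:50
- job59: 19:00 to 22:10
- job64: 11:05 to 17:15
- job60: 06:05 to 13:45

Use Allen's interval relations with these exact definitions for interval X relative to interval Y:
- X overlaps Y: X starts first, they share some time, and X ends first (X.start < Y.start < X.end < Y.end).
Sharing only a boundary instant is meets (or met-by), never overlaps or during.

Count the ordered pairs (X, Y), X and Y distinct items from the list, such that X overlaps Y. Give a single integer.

21

Checking all 110 ordered pairs for relation 'overlaps'; matching pairs in alphabetical order:
(job56, job62): job56 overlaps job62 ✓
(job57, job55): job57 overlaps job55 ✓
(job57, job63): job57 overlaps job63 ✓
(job57, job64): job57 overlaps job64 ✓
(job57, job65): job57 overlaps job65 ✓
(job58, job56): job58 overlaps job56 ✓
(job58, job59): job58 overlaps job59 ✓
(job58, job62): job58 overlaps job62 ✓
(job60, job57): job60 overlaps job57 ✓
(job60, job64): job60 overlaps job64 ✓
(job61, job57): job61 overlaps job57 ✓
(job61, job64): job61 overlaps job64 ✓
(job63, job55): job63 overlaps job55 ✓
(job64, job55): job64 overlaps job55 ✓
(job64, job56): job64 overlaps job56 ✓
(job64, job58): job64 overlaps job58 ✓
(job64, job63): job64 overlaps job63 ✓
(job65, job55): job65 overlaps job55 ✓
(job65, job56): job65 overlaps job56 ✓
(job65, job58): job65 overlaps job58 ✓
(job65, job63): job65 overlaps job63 ✓
Count: 21.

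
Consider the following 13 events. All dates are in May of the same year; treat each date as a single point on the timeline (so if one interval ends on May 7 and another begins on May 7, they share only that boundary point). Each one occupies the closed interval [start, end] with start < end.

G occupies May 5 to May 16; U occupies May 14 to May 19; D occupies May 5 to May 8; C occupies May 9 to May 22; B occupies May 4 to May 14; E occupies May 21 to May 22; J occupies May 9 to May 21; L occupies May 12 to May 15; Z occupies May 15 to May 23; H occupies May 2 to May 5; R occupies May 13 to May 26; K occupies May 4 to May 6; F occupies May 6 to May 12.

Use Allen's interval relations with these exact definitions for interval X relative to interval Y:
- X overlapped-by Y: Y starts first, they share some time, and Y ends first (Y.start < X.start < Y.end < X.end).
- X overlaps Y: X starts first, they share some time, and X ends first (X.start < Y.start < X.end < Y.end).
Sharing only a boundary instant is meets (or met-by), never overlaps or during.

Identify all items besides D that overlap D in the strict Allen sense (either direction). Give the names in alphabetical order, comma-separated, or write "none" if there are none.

Target D = [May 5, May 8].
B [May 4, May 14] → contains → no.
C [May 9, May 22] → after → no.
E [May 21, May 22] → after → no.
F [May 6, May 12] → overlapped-by → yes.
G [May 5, May 16] → started-by → no.
H [May 2, May 5] → meets → no.
J [May 9, May 21] → after → no.
K [May 4, May 6] → overlaps → yes.
L [May 12, May 15] → after → no.
R [May 13, May 26] → after → no.
U [May 14, May 19] → after → no.
Z [May 15, May 23] → after → no.
Result: F, K.

F, K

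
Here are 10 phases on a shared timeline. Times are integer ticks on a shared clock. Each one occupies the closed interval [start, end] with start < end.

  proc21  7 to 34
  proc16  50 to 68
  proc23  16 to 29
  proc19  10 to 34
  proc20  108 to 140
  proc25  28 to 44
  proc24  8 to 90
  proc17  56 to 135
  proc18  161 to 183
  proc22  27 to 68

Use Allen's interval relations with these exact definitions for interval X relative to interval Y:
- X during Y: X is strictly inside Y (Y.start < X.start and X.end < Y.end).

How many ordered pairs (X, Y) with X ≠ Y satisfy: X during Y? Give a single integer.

8

Checking all 90 ordered pairs for relation 'during'; matching pairs in alphabetical order:
(proc16, proc24): proc16 during proc24 ✓
(proc19, proc24): proc19 during proc24 ✓
(proc22, proc24): proc22 during proc24 ✓
(proc23, proc19): proc23 during proc19 ✓
(proc23, proc21): proc23 during proc21 ✓
(proc23, proc24): proc23 during proc24 ✓
(proc25, proc22): proc25 during proc22 ✓
(proc25, proc24): proc25 during proc24 ✓
Count: 8.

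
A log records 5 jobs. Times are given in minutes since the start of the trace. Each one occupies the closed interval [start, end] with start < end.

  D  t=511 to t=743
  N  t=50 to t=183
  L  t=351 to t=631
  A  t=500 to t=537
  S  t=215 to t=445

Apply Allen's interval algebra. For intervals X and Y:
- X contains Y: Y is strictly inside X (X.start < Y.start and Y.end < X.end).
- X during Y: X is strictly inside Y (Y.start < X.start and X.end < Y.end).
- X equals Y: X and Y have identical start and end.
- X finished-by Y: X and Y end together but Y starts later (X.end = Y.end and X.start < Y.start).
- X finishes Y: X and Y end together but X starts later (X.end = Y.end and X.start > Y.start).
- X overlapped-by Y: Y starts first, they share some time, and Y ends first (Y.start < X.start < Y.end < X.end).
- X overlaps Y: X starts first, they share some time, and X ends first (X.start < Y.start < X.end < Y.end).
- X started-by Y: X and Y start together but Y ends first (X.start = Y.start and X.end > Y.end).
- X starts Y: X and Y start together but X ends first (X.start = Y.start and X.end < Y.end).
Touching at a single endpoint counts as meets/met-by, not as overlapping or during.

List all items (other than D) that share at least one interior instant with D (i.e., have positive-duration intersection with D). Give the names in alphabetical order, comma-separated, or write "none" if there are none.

A, L

Target D = [t=511, t=743].
A [t=500, t=537] → overlaps → yes.
L [t=351, t=631] → overlaps → yes.
N [t=50, t=183] → before → no.
S [t=215, t=445] → before → no.
Result: A, L.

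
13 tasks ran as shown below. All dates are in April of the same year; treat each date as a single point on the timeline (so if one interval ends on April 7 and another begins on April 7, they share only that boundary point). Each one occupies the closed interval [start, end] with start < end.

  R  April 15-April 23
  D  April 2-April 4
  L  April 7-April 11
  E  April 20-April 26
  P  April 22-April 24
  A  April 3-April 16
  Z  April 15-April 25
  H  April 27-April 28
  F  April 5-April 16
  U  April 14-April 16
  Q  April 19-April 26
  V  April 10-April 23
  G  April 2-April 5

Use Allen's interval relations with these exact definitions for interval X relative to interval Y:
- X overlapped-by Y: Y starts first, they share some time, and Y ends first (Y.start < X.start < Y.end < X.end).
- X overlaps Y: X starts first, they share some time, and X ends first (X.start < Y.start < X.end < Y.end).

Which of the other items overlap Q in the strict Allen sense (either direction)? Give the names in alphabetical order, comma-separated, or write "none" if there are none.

Target Q = [April 19, April 26].
A [April 3, April 16] → before → no.
D [April 2, April 4] → before → no.
E [April 20, April 26] → finishes → no.
F [April 5, April 16] → before → no.
G [April 2, April 5] → before → no.
H [April 27, April 28] → after → no.
L [April 7, April 11] → before → no.
P [April 22, April 24] → during → no.
R [April 15, April 23] → overlaps → yes.
U [April 14, April 16] → before → no.
V [April 10, April 23] → overlaps → yes.
Z [April 15, April 25] → overlaps → yes.
Result: R, V, Z.

R, V, Z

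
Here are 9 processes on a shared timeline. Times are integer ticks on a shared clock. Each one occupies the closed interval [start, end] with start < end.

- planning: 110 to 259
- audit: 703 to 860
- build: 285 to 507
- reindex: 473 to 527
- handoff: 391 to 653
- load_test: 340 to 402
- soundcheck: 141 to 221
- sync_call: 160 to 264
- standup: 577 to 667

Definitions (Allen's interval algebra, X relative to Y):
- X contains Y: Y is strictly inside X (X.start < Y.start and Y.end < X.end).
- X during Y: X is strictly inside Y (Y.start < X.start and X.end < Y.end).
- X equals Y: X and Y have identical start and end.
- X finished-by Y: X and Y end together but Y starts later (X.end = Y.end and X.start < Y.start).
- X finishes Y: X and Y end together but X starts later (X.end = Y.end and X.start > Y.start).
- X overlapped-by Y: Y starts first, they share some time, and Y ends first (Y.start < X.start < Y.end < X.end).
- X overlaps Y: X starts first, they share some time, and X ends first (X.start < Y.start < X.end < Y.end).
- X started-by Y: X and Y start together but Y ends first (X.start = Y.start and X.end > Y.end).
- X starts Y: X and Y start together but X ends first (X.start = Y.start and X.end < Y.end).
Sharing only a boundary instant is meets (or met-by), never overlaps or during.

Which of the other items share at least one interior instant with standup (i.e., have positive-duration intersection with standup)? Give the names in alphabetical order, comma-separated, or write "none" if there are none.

Target standup = [577, 667].
audit [703, 860] → after → no.
build [285, 507] → before → no.
handoff [391, 653] → overlaps → yes.
load_test [340, 402] → before → no.
planning [110, 259] → before → no.
reindex [473, 527] → before → no.
soundcheck [141, 221] → before → no.
sync_call [160, 264] → before → no.
Result: handoff.

handoff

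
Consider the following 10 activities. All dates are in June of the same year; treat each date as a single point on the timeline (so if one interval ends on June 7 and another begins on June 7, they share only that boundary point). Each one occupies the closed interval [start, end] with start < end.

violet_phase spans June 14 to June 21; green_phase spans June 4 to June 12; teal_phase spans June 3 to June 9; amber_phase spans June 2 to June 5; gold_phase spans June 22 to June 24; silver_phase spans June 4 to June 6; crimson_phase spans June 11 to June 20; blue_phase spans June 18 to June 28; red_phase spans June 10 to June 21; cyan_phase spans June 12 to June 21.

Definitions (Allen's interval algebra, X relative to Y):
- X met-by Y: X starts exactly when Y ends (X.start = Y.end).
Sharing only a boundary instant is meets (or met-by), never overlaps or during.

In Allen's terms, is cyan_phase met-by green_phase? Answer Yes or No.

cyan_phase = [June 12, June 21], green_phase = [June 4, June 12].
Actual relation of cyan_phase to green_phase: met-by.
Asked whether 'met-by' holds → Yes.

Yes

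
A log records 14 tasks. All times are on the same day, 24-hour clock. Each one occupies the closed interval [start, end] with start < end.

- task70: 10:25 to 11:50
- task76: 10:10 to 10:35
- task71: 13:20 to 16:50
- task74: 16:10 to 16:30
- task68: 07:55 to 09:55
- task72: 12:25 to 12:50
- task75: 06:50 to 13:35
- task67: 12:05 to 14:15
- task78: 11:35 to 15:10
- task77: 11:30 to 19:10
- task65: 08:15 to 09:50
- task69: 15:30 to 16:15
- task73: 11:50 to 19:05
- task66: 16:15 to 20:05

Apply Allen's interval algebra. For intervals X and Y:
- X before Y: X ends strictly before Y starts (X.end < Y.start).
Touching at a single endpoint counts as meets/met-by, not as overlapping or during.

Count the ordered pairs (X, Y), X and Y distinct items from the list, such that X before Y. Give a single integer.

50

Checking all 182 ordered pairs for relation 'before'; matching pairs in alphabetical order:
(task65, task66): task65 before task66 ✓
(task65, task67): task65 before task67 ✓
(task65, task69): task65 before task69 ✓
(task65, task70): task65 before task70 ✓
(task65, task71): task65 before task71 ✓
(task65, task72): task65 before task72 ✓
(task65, task73): task65 before task73 ✓
(task65, task74): task65 before task74 ✓
(task65, task76): task65 before task76 ✓
(task65, task77): task65 before task77 ✓
(task65, task78): task65 before task78 ✓
(task67, task66): task67 before task66 ✓
(task67, task69): task67 before task69 ✓
(task67, task74): task67 before task74 ✓
(task68, task66): task68 before task66 ✓
(task68, task67): task68 before task67 ✓
(task68, task69): task68 before task69 ✓
(task68, task70): task68 before task70 ✓
(task68, task71): task68 before task71 ✓
(task68, task72): task68 before task72 ✓
(task68, task73): task68 before task73 ✓
(task68, task74): task68 before task74 ✓
(task68, task76): task68 before task76 ✓
(task68, task77): task68 before task77 ✓
... plus 26 further pairs not listed.
Count: 50.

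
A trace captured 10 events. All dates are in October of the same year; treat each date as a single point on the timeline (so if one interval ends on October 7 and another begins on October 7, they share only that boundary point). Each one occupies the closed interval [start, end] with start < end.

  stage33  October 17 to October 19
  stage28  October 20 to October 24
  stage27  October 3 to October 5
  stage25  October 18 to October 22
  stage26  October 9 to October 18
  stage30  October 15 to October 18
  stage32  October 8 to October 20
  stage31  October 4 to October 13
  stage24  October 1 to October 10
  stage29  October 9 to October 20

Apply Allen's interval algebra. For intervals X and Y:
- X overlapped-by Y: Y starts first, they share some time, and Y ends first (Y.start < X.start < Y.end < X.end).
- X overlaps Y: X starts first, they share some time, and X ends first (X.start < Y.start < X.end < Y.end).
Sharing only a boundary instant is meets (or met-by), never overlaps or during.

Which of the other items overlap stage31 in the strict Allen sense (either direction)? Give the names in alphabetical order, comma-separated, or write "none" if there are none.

stage24, stage26, stage27, stage29, stage32

Target stage31 = [October 4, October 13].
stage24 [October 1, October 10] → overlaps → yes.
stage25 [October 18, October 22] → after → no.
stage26 [October 9, October 18] → overlapped-by → yes.
stage27 [October 3, October 5] → overlaps → yes.
stage28 [October 20, October 24] → after → no.
stage29 [October 9, October 20] → overlapped-by → yes.
stage30 [October 15, October 18] → after → no.
stage32 [October 8, October 20] → overlapped-by → yes.
stage33 [October 17, October 19] → after → no.
Result: stage24, stage26, stage27, stage29, stage32.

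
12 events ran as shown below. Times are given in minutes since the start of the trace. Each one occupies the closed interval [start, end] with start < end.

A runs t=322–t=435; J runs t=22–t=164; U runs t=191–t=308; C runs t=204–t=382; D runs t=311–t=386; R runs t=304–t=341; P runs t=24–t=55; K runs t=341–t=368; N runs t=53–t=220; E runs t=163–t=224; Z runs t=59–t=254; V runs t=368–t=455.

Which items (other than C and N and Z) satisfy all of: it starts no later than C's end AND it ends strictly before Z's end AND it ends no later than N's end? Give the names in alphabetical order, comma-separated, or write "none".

J, P

Conditions: its start is no later than C's end (X.start <= t=382) AND its end is strictly before Z's end (X.end < t=254) AND its end is no later than N's end (X.end <= t=220).
A: start t=322 <= t=382? ✓; end t=435 < t=254? ✗; end t=435 <= t=220? ✗ → no.
D: start t=311 <= t=382? ✓; end t=386 < t=254? ✗; end t=386 <= t=220? ✗ → no.
E: start t=163 <= t=382? ✓; end t=224 < t=254? ✓; end t=224 <= t=220? ✗ → no.
J: start t=22 <= t=382? ✓; end t=164 < t=254? ✓; end t=164 <= t=220? ✓ → yes.
K: start t=341 <= t=382? ✓; end t=368 < t=254? ✗; end t=368 <= t=220? ✗ → no.
P: start t=24 <= t=382? ✓; end t=55 < t=254? ✓; end t=55 <= t=220? ✓ → yes.
R: start t=304 <= t=382? ✓; end t=341 < t=254? ✗; end t=341 <= t=220? ✗ → no.
U: start t=191 <= t=382? ✓; end t=308 < t=254? ✗; end t=308 <= t=220? ✗ → no.
V: start t=368 <= t=382? ✓; end t=455 < t=254? ✗; end t=455 <= t=220? ✗ → no.
Result: J, P.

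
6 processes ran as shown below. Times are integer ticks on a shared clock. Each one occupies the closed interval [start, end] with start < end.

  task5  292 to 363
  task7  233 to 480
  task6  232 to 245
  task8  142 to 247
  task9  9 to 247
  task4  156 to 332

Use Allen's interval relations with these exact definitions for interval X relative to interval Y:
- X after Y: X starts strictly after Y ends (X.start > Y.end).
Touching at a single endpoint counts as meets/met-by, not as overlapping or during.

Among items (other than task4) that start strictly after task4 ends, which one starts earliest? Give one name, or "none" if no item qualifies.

none

Target task4 = [156, 332].
task5 [292, 363] → overlapped-by → excluded.
task6 [232, 245] → during → excluded.
task7 [233, 480] → overlapped-by → excluded.
task8 [142, 247] → overlaps → excluded.
task9 [9, 247] → overlaps → excluded.
No candidates → none.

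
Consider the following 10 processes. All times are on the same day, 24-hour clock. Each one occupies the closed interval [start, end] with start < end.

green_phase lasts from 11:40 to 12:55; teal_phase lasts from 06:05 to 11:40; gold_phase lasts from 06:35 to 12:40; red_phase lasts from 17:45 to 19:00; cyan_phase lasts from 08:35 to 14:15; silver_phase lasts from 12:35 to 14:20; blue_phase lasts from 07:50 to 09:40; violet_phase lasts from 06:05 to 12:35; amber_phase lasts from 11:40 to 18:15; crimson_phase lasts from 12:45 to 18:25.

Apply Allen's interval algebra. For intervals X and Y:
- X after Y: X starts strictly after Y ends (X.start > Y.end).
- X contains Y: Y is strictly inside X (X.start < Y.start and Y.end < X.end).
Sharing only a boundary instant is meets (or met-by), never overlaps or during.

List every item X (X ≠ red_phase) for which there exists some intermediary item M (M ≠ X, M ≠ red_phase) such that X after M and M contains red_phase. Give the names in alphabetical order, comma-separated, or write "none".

none

Target red_phase = [17:45, 19:00].
Intermediaries M with M contains red_phase: none.
Union: none.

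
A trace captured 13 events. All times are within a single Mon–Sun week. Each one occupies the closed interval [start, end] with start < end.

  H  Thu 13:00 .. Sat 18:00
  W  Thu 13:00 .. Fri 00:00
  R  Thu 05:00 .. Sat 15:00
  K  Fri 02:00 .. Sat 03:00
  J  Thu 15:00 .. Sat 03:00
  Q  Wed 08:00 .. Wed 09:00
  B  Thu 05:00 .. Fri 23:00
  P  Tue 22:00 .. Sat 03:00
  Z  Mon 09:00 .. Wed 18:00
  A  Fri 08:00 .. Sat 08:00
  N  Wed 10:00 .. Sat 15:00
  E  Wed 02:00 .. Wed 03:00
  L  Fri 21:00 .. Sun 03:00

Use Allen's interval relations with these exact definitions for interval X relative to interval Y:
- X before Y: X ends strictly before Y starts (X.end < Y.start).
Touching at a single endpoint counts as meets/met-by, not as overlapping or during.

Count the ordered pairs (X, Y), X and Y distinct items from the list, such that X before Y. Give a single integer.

Checking all 156 ordered pairs for relation 'before'; matching pairs in alphabetical order:
(E, A): E before A ✓
(E, B): E before B ✓
(E, H): E before H ✓
(E, J): E before J ✓
(E, K): E before K ✓
(E, L): E before L ✓
(E, N): E before N ✓
(E, Q): E before Q ✓
(E, R): E before R ✓
(E, W): E before W ✓
(Q, A): Q before A ✓
(Q, B): Q before B ✓
(Q, H): Q before H ✓
(Q, J): Q before J ✓
(Q, K): Q before K ✓
(Q, L): Q before L ✓
(Q, N): Q before N ✓
(Q, R): Q before R ✓
(Q, W): Q before W ✓
(W, A): W before A ✓
(W, K): W before K ✓
(W, L): W before L ✓
(Z, A): Z before A ✓
(Z, B): Z before B ✓
... plus 6 further pairs not listed.
Count: 30.

30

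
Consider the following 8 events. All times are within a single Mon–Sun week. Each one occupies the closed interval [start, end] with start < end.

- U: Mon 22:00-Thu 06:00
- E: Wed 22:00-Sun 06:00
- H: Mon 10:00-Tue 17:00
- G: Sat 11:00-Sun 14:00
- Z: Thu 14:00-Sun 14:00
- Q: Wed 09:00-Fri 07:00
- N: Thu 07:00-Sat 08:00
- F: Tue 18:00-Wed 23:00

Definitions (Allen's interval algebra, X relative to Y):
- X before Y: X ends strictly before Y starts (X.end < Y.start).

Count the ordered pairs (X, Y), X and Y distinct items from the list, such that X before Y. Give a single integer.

14

Checking all 56 ordered pairs for relation 'before'; matching pairs in alphabetical order:
(F, G): F before G ✓
(F, N): F before N ✓
(F, Z): F before Z ✓
(H, E): H before E ✓
(H, F): H before F ✓
(H, G): H before G ✓
(H, N): H before N ✓
(H, Q): H before Q ✓
(H, Z): H before Z ✓
(N, G): N before G ✓
(Q, G): Q before G ✓
(U, G): U before G ✓
(U, N): U before N ✓
(U, Z): U before Z ✓
Count: 14.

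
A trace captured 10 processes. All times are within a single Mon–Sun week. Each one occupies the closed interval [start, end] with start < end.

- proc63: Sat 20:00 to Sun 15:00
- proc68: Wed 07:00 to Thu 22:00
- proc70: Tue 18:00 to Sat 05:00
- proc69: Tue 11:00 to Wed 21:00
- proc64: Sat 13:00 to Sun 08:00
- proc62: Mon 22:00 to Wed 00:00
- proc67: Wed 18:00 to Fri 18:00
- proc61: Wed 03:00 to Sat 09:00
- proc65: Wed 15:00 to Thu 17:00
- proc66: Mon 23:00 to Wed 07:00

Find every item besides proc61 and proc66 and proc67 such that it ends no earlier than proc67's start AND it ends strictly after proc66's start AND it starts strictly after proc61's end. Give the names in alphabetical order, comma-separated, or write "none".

Conditions: its end is no earlier than proc67's start (X.end >= Wed 18:00) AND its end is strictly after proc66's start (X.end > Mon 23:00) AND its start is strictly after proc61's end (X.start > Sat 09:00).
proc62: end Wed 00:00 >= Wed 18:00? ✗; end Wed 00:00 > Mon 23:00? ✓; start Mon 22:00 > Sat 09:00? ✗ → no.
proc63: end Sun 15:00 >= Wed 18:00? ✓; end Sun 15:00 > Mon 23:00? ✓; start Sat 20:00 > Sat 09:00? ✓ → yes.
proc64: end Sun 08:00 >= Wed 18:00? ✓; end Sun 08:00 > Mon 23:00? ✓; start Sat 13:00 > Sat 09:00? ✓ → yes.
proc65: end Thu 17:00 >= Wed 18:00? ✓; end Thu 17:00 > Mon 23:00? ✓; start Wed 15:00 > Sat 09:00? ✗ → no.
proc68: end Thu 22:00 >= Wed 18:00? ✓; end Thu 22:00 > Mon 23:00? ✓; start Wed 07:00 > Sat 09:00? ✗ → no.
proc69: end Wed 21:00 >= Wed 18:00? ✓; end Wed 21:00 > Mon 23:00? ✓; start Tue 11:00 > Sat 09:00? ✗ → no.
proc70: end Sat 05:00 >= Wed 18:00? ✓; end Sat 05:00 > Mon 23:00? ✓; start Tue 18:00 > Sat 09:00? ✗ → no.
Result: proc63, proc64.

proc63, proc64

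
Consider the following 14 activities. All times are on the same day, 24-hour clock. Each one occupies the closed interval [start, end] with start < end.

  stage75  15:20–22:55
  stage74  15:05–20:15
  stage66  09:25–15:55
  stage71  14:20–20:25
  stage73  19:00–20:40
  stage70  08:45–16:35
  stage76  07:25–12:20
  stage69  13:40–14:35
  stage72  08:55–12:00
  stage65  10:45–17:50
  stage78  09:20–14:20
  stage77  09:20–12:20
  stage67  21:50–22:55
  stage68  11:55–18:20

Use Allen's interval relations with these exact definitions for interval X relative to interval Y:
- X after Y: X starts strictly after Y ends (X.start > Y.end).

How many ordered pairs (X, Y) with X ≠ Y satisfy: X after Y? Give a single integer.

Checking all 182 ordered pairs for relation 'after'; matching pairs in alphabetical order:
(stage67, stage65): stage67 after stage65 ✓
(stage67, stage66): stage67 after stage66 ✓
(stage67, stage68): stage67 after stage68 ✓
(stage67, stage69): stage67 after stage69 ✓
(stage67, stage70): stage67 after stage70 ✓
(stage67, stage71): stage67 after stage71 ✓
(stage67, stage72): stage67 after stage72 ✓
(stage67, stage73): stage67 after stage73 ✓
(stage67, stage74): stage67 after stage74 ✓
(stage67, stage76): stage67 after stage76 ✓
(stage67, stage77): stage67 after stage77 ✓
(stage67, stage78): stage67 after stage78 ✓
(stage69, stage72): stage69 after stage72 ✓
(stage69, stage76): stage69 after stage76 ✓
(stage69, stage77): stage69 after stage77 ✓
(stage71, stage72): stage71 after stage72 ✓
(stage71, stage76): stage71 after stage76 ✓
(stage71, stage77): stage71 after stage77 ✓
(stage73, stage65): stage73 after stage65 ✓
(stage73, stage66): stage73 after stage66 ✓
(stage73, stage68): stage73 after stage68 ✓
(stage73, stage69): stage73 after stage69 ✓
(stage73, stage70): stage73 after stage70 ✓
(stage73, stage72): stage73 after stage72 ✓
... plus 13 further pairs not listed.
Count: 37.

37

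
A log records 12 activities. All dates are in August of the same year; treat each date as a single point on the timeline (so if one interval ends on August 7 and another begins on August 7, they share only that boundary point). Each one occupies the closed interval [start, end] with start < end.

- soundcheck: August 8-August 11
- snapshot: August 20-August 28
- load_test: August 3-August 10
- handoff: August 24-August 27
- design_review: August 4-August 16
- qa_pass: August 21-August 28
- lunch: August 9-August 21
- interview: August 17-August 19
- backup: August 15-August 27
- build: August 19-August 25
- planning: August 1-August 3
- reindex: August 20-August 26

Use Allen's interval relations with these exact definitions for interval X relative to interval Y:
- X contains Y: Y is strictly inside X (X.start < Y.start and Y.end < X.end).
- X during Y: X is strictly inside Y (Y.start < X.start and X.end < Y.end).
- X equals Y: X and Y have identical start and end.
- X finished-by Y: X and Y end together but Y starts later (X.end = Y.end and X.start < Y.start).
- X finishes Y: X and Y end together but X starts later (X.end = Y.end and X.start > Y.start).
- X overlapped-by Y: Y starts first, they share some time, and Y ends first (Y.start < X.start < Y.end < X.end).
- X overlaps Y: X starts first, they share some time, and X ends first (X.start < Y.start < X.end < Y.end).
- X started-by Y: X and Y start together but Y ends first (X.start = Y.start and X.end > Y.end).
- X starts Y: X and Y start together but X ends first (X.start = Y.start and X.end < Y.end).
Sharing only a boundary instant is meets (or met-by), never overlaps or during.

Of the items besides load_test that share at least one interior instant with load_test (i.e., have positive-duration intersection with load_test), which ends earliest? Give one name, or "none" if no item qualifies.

soundcheck

Target load_test = [August 3, August 10].
backup [August 15, August 27] → after → excluded.
build [August 19, August 25] → after → excluded.
design_review [August 4, August 16] → overlapped-by → candidate.
handoff [August 24, August 27] → after → excluded.
interview [August 17, August 19] → after → excluded.
lunch [August 9, August 21] → overlapped-by → candidate.
planning [August 1, August 3] → meets → excluded.
qa_pass [August 21, August 28] → after → excluded.
reindex [August 20, August 26] → after → excluded.
snapshot [August 20, August 28] → after → excluded.
soundcheck [August 8, August 11] → overlapped-by → candidate.
Among candidates, earliest end is August 11 → soundcheck.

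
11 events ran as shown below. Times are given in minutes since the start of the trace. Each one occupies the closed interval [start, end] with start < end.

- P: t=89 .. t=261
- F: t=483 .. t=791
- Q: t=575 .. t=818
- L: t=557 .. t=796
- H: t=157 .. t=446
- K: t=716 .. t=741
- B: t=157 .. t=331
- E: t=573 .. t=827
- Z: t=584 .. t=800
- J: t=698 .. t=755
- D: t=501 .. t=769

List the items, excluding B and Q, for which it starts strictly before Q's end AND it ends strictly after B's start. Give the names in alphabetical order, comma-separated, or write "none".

D, E, F, H, J, K, L, P, Z

Conditions: its start is strictly before Q's end (X.start < t=818) AND its end is strictly after B's start (X.end > t=157).
D: start t=501 < t=818? ✓; end t=769 > t=157? ✓ → yes.
E: start t=573 < t=818? ✓; end t=827 > t=157? ✓ → yes.
F: start t=483 < t=818? ✓; end t=791 > t=157? ✓ → yes.
H: start t=157 < t=818? ✓; end t=446 > t=157? ✓ → yes.
J: start t=698 < t=818? ✓; end t=755 > t=157? ✓ → yes.
K: start t=716 < t=818? ✓; end t=741 > t=157? ✓ → yes.
L: start t=557 < t=818? ✓; end t=796 > t=157? ✓ → yes.
P: start t=89 < t=818? ✓; end t=261 > t=157? ✓ → yes.
Z: start t=584 < t=818? ✓; end t=800 > t=157? ✓ → yes.
Result: D, E, F, H, J, K, L, P, Z.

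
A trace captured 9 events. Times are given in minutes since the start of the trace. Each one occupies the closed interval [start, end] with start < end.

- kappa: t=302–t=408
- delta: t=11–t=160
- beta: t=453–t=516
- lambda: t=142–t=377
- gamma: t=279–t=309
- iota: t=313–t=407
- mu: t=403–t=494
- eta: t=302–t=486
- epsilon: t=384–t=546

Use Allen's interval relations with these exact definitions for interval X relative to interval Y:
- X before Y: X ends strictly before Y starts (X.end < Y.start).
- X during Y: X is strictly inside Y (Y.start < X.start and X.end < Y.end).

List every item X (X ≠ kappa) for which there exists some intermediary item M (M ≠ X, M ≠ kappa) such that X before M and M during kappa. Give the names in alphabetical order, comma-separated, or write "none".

Target kappa = [t=302, t=408].
Intermediaries M with M during kappa: iota.
Via iota — items with X before iota: delta, gamma.
Union: delta, gamma.

delta, gamma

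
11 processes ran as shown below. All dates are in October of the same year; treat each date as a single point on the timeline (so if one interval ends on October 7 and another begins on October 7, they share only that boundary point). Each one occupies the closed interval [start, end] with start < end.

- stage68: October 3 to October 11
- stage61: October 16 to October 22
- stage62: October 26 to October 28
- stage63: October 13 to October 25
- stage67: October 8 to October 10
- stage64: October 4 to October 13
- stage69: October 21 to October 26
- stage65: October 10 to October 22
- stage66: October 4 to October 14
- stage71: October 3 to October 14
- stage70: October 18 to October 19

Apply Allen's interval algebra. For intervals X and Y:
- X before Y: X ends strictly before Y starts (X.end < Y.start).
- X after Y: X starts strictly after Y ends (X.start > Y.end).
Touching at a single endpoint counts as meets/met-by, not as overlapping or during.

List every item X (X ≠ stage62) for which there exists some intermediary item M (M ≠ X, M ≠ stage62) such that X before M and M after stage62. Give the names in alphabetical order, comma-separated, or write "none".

Target stage62 = [October 26, October 28].
Intermediaries M with M after stage62: none.
Union: none.

none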